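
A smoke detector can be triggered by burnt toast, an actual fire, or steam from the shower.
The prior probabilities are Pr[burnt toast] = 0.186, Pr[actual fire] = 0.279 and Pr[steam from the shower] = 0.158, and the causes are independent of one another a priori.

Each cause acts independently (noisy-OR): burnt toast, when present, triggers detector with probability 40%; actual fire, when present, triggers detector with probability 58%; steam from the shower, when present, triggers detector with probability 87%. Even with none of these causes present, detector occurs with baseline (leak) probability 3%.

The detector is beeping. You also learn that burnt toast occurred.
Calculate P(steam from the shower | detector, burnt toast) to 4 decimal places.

P(steam from the shower | detector, burnt toast) ≈ 0.2555

Under noisy-OR, P(detector | causes) = 1 − (1−0.03)·∏(1−qᵢ) over the active causes.
Numerator (weight on configurations with steam from the shower): 0.105299 + 0.042681 = 0.147980
Normalizer over all consistent configurations: 0.418×0.721×0.842 + 0.92434×0.721×0.158 + 0.75556×0.279×0.842 + 0.968223×0.279×0.158 = 0.579235
P(steam from the shower | detector, burnt toast) = 0.147980/0.579235 ≈ 0.2555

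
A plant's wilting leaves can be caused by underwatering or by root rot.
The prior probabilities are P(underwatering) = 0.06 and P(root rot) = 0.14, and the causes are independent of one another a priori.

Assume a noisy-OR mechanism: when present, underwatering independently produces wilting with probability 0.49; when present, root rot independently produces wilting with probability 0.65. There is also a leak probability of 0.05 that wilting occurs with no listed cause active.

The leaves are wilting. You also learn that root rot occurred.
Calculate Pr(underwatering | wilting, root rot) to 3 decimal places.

Under noisy-OR, P(wilting | causes) = 1 − (1−0.05)·∏(1−qᵢ) over the active causes.
By total probability over both values of underwatering:
  P(wilting | root rot) = 0.6675×0.94 + 0.830425×0.06
        = 0.627450 + 0.049825 = 0.677275
The terms with underwatering present sum to 0.049825, so
  P(underwatering | wilting, root rot) = 0.049825 / 0.677275 ≈ 0.074

Pr(underwatering | wilting, root rot) ≈ 0.074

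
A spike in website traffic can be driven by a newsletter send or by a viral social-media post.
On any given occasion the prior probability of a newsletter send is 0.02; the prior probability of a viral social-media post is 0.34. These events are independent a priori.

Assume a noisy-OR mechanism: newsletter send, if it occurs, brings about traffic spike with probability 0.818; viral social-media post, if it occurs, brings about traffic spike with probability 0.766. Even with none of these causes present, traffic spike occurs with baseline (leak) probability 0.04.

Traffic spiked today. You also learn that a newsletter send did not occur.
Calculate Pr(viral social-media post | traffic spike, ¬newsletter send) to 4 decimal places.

Under noisy-OR, P(traffic spike | causes) = 1 − (1−0.04)·∏(1−qᵢ) over the active causes.
Enumerate both values of viral social-media post and weight by the priors:
  P(traffic spike | ¬newsletter send) = 0.04×0.66 + 0.77536×0.34
        = 0.026400 + 0.263622 = 0.290022
Keeping only the viral social-media post-present terms gives 0.263622, so
  P(viral social-media post | traffic spike, ¬newsletter send) = 0.263622 / 0.290022 ≈ 0.9090

Pr(viral social-media post | traffic spike, ¬newsletter send) ≈ 0.9090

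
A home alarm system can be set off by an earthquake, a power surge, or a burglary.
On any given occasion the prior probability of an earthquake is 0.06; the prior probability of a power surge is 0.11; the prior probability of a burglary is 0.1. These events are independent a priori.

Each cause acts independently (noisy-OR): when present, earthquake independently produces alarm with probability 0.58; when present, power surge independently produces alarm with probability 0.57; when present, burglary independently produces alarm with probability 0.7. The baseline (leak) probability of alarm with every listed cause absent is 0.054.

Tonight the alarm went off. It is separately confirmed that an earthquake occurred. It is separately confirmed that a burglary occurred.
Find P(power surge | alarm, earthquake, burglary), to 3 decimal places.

P(power surge | alarm, earthquake, burglary) ≈ 0.117

Under noisy-OR, P(alarm | causes) = 1 − (1−0.054)·∏(1−qᵢ) over the active causes.
Enumerate both values of power surge and weight by the priors:
  P(alarm | earthquake, burglary) = 0.880804×0.89 + 0.948746×0.11
        = 0.783916 + 0.104362 = 0.888278
Configurations with power surge contribute 0.104362, so
  P(power surge | alarm, earthquake, burglary) = 0.104362 / 0.888278 ≈ 0.117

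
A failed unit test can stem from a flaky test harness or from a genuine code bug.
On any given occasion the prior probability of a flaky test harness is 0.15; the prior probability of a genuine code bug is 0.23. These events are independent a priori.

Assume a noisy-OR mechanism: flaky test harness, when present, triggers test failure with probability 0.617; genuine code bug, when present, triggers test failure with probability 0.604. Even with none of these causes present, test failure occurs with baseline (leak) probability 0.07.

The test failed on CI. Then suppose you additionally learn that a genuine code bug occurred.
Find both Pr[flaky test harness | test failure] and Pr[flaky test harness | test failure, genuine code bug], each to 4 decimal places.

Under noisy-OR, P(test failure | causes) = 1 − (1−0.07)·∏(1−qᵢ) over the active causes.
For the numerator, keep only flaky test harness=true terms: 0.074360 + 0.029634 = 0.103994
Normalizer over all consistent configurations: 0.07×0.85×0.77 + 0.63172×0.85×0.23 + 0.64381×0.15×0.77 + 0.858949×0.15×0.23 = 0.273310
P(flaky test harness | test failure) = 0.103994/0.273310 ≈ 0.3805

Now also conditioning on genuine code bug=true:
By total probability over both values of flaky test harness:
  P(test failure | genuine code bug) = 0.63172*0.85 + 0.858949*0.15
        = 0.536962 + 0.128842 = 0.665804
The terms with flaky test harness present sum to 0.128842, so
  P(flaky test harness | test failure, genuine code bug) = 0.128842 / 0.665804 ≈ 0.1935

Pr[flaky test harness | test failure] ≈ 0.3805; Pr[flaky test harness | test failure, genuine code bug] ≈ 0.1935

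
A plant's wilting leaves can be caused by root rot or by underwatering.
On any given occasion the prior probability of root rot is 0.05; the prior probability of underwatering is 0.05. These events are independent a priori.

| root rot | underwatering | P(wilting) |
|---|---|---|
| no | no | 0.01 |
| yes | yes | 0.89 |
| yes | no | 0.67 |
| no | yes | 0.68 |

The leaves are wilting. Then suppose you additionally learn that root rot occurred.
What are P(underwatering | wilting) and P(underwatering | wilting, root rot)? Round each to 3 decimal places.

P(wilting) = 0.01*0.95*0.95 + 0.68*0.95*0.05 + 0.67*0.05*0.95 + 0.89*0.05*0.05 = 0.009025 + 0.032300 + 0.031825 + 0.002225 = 0.075375
Of this, 0.034525 comes from 0.032300 + 0.002225 (the underwatering=true cases).
Hence the posterior is 0.034525/0.075375 ≈ 0.458.

With the extra evidence:
For the numerator, keep only underwatering=true terms: 0.89·0.05 = 0.044500
The normalizing constant is 0.67·0.95 + 0.89·0.05 = 0.681000
P(underwatering | wilting, root rot) = 0.044500/0.681000 ≈ 0.065
— root rot explains away the evidence for underwatering.

P(underwatering | wilting) ≈ 0.458; P(underwatering | wilting, root rot) ≈ 0.065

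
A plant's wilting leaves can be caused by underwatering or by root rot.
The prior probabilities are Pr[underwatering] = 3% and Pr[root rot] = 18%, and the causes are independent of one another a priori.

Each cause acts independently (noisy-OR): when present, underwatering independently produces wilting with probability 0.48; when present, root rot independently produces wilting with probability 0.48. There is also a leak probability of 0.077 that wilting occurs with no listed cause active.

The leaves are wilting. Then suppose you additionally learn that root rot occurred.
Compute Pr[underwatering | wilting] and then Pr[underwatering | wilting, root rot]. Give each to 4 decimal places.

Pr[underwatering | wilting] ≈ 0.0997; Pr[underwatering | wilting, root rot] ≈ 0.0427

Under noisy-OR, P(wilting | causes) = 1 − (1−0.077)·∏(1−qᵢ) over the active causes.
Sum P(wilting|·) weighted by the priors over the 4 (underwatering, root rot) configurations:
  P(wilting) = 0.077*0.97*0.82 + 0.52004*0.97*0.18 + 0.52004*0.03*0.82 + 0.750421*0.03*0.18
        = 0.061246 + 0.090799 + 0.012793 + 0.004052 = 0.168890
Configurations with underwatering contribute 0.016845, so
  P(underwatering | wilting) = 0.016845 / 0.168890 ≈ 0.0997

With the extra evidence:
Enumerate both values of underwatering and weight by the priors:
  P(wilting | root rot) = 0.52004×0.97 + 0.750421×0.03
        = 0.504439 + 0.022513 = 0.526952
Configurations with underwatering contribute 0.022513, so
  P(underwatering | wilting, root rot) = 0.022513 / 0.526952 ≈ 0.0427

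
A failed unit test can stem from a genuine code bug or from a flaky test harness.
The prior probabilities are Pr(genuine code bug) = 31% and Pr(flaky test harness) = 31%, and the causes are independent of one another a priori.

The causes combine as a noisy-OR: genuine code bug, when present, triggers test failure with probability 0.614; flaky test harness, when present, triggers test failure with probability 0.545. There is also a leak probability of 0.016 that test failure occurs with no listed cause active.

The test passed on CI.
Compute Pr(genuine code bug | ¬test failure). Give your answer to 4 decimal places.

Under noisy-OR, P(test failure | causes) = 1 − (1−0.016)·∏(1−qᵢ) over the active causes.
P(¬test failure) = 0.984×0.69×0.69 + 0.44772×0.69×0.31 + 0.379824×0.31×0.69 + 0.17282×0.31×0.31 = 0.468482 + 0.095767 + 0.081244 + 0.016608 = 0.662101
Of this, 0.097852 comes from 0.081244 + 0.016608 (the genuine code bug=true cases).
Hence the posterior is 0.097852/0.662101 ≈ 0.1478.

Pr(genuine code bug | ¬test failure) ≈ 0.1478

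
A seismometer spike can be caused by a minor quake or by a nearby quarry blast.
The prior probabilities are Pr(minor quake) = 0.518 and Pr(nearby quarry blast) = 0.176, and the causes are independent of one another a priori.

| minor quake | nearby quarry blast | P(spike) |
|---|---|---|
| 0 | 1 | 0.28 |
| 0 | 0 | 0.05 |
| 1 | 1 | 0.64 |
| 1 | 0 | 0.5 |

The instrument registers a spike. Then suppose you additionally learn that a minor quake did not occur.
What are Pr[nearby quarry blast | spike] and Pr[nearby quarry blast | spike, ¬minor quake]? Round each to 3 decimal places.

P(spike) = 0.05×0.482×0.824 + 0.28×0.482×0.176 + 0.5×0.518×0.824 + 0.64×0.518×0.176 = 0.019858 + 0.023753 + 0.213416 + 0.058348 = 0.315375
Restricting to configurations with nearby quarry blast present: 0.023753 + 0.058348 = 0.082101.
Hence the posterior is 0.082101/0.315375 ≈ 0.260.

With the extra evidence:
Weight on nearby quarry blast=true, given the evidence: 0.28×0.176 = 0.049280
The normalizing constant is 0.05×0.824 + 0.28×0.176 = 0.090480
Posterior = 0.049280 / 0.090480 ≈ 0.545
Ruling out minor quake raises the posterior on nearby quarry blast — the flip side of explaining away.

Pr[nearby quarry blast | spike] ≈ 0.260; Pr[nearby quarry blast | spike, ¬minor quake] ≈ 0.545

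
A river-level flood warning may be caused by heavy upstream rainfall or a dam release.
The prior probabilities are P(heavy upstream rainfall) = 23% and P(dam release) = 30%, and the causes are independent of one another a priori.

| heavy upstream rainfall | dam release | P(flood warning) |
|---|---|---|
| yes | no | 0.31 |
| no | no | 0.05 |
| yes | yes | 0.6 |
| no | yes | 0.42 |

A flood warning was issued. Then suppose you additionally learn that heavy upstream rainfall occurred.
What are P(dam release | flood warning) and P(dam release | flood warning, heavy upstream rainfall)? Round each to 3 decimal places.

For the numerator, keep only dam release=true terms: 0.097020 + 0.041400 = 0.138420
Normalizer over all consistent configurations: 0.05×0.77×0.7 + 0.42×0.77×0.3 + 0.31×0.23×0.7 + 0.6×0.23×0.3 = 0.215280
Posterior = 0.138420 / 0.215280 ≈ 0.643

Now condition on the additional information:
Enumerate both values of dam release and weight by the priors:
  P(flood warning | heavy upstream rainfall) = 0.31*0.7 + 0.6*0.3
        = 0.217000 + 0.180000 = 0.397000
The terms with dam release present sum to 0.180000, so
  P(dam release | flood warning, heavy upstream rainfall) = 0.180000 / 0.397000 ≈ 0.453

P(dam release | flood warning) ≈ 0.643; P(dam release | flood warning, heavy upstream rainfall) ≈ 0.453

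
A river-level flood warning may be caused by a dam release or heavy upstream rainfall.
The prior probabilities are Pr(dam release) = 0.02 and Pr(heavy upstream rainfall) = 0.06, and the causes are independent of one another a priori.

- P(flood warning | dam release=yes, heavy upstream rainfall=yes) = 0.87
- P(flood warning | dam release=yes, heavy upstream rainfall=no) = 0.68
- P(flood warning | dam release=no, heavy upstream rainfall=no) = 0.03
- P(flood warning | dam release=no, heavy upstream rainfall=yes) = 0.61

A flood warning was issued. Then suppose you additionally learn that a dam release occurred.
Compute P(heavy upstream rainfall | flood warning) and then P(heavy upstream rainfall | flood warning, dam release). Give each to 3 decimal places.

Weight on heavy upstream rainfall=true, given the evidence: 0.035868 + 0.001044 = 0.036912
Normalizer over all consistent configurations: 0.03·0.98·0.94 + 0.61·0.98·0.06 + 0.68·0.02·0.94 + 0.87·0.02·0.06 = 0.077332
P(heavy upstream rainfall | flood warning) = 0.036912/0.077332 ≈ 0.477

With the extra evidence:
P(flood warning | dam release) = 0.68×0.94 + 0.87×0.06 = 0.639200 + 0.052200 = 0.691400
Restricting to configurations with heavy upstream rainfall present: 0.87×0.06 = 0.052200.
P(heavy upstream rainfall | flood warning, dam release) = 0.052200 / 0.691400 ≈ 0.075
This is intercausal reasoning (explaining away): once dam release accounts for the flood warning, heavy upstream rainfall becomes less likely.

P(heavy upstream rainfall | flood warning) ≈ 0.477; P(heavy upstream rainfall | flood warning, dam release) ≈ 0.075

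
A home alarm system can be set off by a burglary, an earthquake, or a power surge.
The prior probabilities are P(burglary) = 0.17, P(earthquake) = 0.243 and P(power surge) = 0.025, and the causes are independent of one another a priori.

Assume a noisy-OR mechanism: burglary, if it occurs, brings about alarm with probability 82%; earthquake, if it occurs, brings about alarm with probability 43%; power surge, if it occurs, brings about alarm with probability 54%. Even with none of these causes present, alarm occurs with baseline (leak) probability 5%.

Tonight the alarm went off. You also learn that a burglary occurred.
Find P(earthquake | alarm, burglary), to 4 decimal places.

Under noisy-OR, P(alarm | causes) = 1 − (1−0.05)·∏(1−qᵢ) over the active causes.
For the numerator, keep only earthquake=true terms: 0.213832 + 0.005803 = 0.219635
Denominator P(alarm | burglary): 0.829·0.757·0.975 + 0.92134·0.757·0.025 + 0.90253·0.243·0.975 + 0.955164·0.243·0.025 = 0.848935
P(earthquake | alarm, burglary) = 0.219635/0.848935 ≈ 0.2587

P(earthquake | alarm, burglary) ≈ 0.2587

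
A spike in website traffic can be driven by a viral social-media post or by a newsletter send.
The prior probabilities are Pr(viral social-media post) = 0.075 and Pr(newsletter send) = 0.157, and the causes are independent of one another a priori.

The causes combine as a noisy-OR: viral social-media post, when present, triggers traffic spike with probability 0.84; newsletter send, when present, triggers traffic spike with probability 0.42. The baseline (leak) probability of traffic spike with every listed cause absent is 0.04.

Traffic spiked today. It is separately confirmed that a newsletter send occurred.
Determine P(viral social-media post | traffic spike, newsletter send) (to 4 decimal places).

P(viral social-media post | traffic spike, newsletter send) ≈ 0.1428

Under noisy-OR, P(traffic spike | causes) = 1 − (1−0.04)·∏(1−qᵢ) over the active causes.
Enumerate both values of viral social-media post and weight by the priors:
  P(traffic spike | newsletter send) = 0.4432×0.925 + 0.910912×0.075
        = 0.409960 + 0.068318 = 0.478278
Keeping only the viral social-media post-present terms gives 0.068318, so
  P(viral social-media post | traffic spike, newsletter send) = 0.068318 / 0.478278 ≈ 0.1428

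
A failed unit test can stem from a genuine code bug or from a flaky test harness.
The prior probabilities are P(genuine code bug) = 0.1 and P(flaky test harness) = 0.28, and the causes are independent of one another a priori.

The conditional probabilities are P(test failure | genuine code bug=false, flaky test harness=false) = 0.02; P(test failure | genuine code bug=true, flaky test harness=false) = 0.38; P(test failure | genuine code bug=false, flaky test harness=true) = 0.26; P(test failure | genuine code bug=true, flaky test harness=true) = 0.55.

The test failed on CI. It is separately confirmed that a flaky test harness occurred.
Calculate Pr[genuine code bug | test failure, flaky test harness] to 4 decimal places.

P(test failure | flaky test harness) = 0.26·0.9 + 0.55·0.1 = 0.234000 + 0.055000 = 0.289000
Restricting to configurations with genuine code bug present: 0.55·0.1 = 0.055000.
Hence the posterior is 0.055000/0.289000 ≈ 0.1903.

Pr[genuine code bug | test failure, flaky test harness] ≈ 0.1903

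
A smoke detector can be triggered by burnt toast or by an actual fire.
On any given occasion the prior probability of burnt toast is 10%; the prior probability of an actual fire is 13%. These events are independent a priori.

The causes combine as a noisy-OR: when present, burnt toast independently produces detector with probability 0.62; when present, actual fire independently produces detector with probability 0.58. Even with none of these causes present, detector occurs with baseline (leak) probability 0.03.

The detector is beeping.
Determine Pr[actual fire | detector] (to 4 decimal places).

Pr[actual fire | detector] ≈ 0.5060

Under noisy-OR, P(detector | causes) = 1 − (1−0.03)·∏(1−qᵢ) over the active causes.
Numerator (weight on configurations with actual fire): 0.069334 + 0.010987 = 0.080321
Normalizer over all consistent configurations: 0.03×0.9×0.87 + 0.5926×0.9×0.13 + 0.6314×0.1×0.87 + 0.845188×0.1×0.13 = 0.158743
P(actual fire | detector) = 0.080321/0.158743 ≈ 0.5060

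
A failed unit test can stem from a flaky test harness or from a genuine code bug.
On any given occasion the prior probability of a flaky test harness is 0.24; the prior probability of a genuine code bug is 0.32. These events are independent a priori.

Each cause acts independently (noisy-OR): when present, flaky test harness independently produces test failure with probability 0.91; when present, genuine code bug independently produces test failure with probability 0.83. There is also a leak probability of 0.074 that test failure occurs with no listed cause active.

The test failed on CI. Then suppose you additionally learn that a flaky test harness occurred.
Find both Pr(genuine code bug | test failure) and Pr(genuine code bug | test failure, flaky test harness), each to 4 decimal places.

Pr(genuine code bug | test failure) ≈ 0.5990; Pr(genuine code bug | test failure, flaky test harness) ≈ 0.3360

Under noisy-OR, P(test failure | causes) = 1 − (1−0.074)·∏(1−qᵢ) over the active causes.
P(test failure) = 0.074*0.76*0.68 + 0.84258*0.76*0.32 + 0.91666*0.24*0.68 + 0.985832*0.24*0.32 = 0.038243 + 0.204915 + 0.149599 + 0.075712 = 0.468469
Restricting to configurations with genuine code bug present: 0.204915 + 0.075712 = 0.280627.
P(genuine code bug | test failure) = 0.280627 / 0.468469 ≈ 0.5990

With the extra evidence:
Sum P(test failure|·) weighted by the priors over both values of genuine code bug:
  P(test failure | flaky test harness) = 0.91666×0.68 + 0.985832×0.32
        = 0.623329 + 0.315466 = 0.938795
Configurations with genuine code bug contribute 0.315466, so
  P(genuine code bug | test failure, flaky test harness) = 0.315466 / 0.938795 ≈ 0.3360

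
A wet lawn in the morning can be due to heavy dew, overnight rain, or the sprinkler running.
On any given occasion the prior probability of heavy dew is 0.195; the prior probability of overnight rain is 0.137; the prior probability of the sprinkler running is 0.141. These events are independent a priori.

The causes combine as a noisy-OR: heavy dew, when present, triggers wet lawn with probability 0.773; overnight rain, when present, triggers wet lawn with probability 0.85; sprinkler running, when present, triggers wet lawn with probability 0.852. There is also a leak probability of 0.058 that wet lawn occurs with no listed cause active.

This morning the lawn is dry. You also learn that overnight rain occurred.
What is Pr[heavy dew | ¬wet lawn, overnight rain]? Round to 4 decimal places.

Pr[heavy dew | ¬wet lawn, overnight rain] ≈ 0.0521

Under noisy-OR, P(wet lawn | causes) = 1 − (1−0.058)·∏(1−qᵢ) over the active causes.
P(¬wet lawn | overnight rain) = 0.1413×0.805×0.859 + 0.020912×0.805×0.141 + 0.032075×0.195×0.859 + 0.004747×0.195×0.141 = 0.097708 + 0.002374 + 0.005373 + 0.000131 = 0.105586
Restricting to configurations with heavy dew present: 0.005373 + 0.000131 = 0.005504.
So P(heavy dew | ¬wet lawn, overnight rain) = 0.005504/0.105586 ≈ 0.0521.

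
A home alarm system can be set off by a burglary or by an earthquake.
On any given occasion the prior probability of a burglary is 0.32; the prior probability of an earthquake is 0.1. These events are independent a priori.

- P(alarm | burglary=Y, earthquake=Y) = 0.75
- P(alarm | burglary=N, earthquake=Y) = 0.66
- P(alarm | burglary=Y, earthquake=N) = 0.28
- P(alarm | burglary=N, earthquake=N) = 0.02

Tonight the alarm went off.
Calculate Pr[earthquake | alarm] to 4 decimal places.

Pr[earthquake | alarm] ≈ 0.4258

Enumerate the 4 (burglary, earthquake) configurations and weight by the priors:
  P(alarm) = 0.02*0.68*0.9 + 0.66*0.68*0.1 + 0.28*0.32*0.9 + 0.75*0.32*0.1
        = 0.012240 + 0.044880 + 0.080640 + 0.024000 = 0.161760
Keeping only the earthquake-present terms gives 0.068880, so
  P(earthquake | alarm) = 0.068880 / 0.161760 ≈ 0.4258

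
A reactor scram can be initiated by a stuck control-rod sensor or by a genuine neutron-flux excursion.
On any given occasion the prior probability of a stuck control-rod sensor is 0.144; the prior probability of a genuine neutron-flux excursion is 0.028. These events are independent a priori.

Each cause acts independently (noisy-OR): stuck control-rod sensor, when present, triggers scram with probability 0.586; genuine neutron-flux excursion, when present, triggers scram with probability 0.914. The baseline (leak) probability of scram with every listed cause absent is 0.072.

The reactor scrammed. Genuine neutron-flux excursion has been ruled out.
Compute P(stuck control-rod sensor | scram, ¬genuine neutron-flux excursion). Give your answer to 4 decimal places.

P(stuck control-rod sensor | scram, ¬genuine neutron-flux excursion) ≈ 0.5900

Under noisy-OR, P(scram | causes) = 1 − (1−0.072)·∏(1−qᵢ) over the active causes.
P(scram | ¬genuine neutron-flux excursion) = 0.072*0.856 + 0.615808*0.144 = 0.061632 + 0.088676 = 0.150308
Restricting to configurations with stuck control-rod sensor present: 0.615808*0.144 = 0.088676.
So P(stuck control-rod sensor | scram, ¬genuine neutron-flux excursion) = 0.088676/0.150308 ≈ 0.5900.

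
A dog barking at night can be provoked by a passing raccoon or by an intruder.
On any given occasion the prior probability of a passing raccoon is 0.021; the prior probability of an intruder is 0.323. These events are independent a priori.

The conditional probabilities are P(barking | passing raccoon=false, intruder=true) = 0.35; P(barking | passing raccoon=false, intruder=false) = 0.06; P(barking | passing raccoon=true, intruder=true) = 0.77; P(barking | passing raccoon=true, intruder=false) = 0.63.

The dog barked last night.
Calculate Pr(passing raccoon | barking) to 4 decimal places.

Pr(passing raccoon | barking) ≈ 0.0861

For the numerator, keep only passing raccoon=true terms: 0.008957 + 0.005223 = 0.014180
Normalizer over all consistent configurations: 0.06·0.979·0.677 + 0.35·0.979·0.323 + 0.63·0.021·0.677 + 0.77·0.021·0.323 = 0.164623
P(passing raccoon | barking) = 0.014180/0.164623 ≈ 0.0861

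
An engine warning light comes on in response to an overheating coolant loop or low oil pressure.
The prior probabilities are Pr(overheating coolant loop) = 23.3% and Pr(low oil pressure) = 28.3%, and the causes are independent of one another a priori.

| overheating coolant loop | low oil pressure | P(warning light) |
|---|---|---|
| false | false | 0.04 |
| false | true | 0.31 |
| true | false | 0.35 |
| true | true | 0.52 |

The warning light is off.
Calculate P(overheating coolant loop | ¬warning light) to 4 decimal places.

P(overheating coolant loop | ¬warning light) ≈ 0.1715

Weight on overheating coolant loop=true, given the evidence: 0.108590 + 0.031651 = 0.140241
The normalizing constant is 0.96·0.767·0.717 + 0.69·0.767·0.283 + 0.65·0.233·0.717 + 0.48·0.233·0.283 = 0.817954
P(overheating coolant loop | ¬warning light) = 0.140241/0.817954 ≈ 0.1715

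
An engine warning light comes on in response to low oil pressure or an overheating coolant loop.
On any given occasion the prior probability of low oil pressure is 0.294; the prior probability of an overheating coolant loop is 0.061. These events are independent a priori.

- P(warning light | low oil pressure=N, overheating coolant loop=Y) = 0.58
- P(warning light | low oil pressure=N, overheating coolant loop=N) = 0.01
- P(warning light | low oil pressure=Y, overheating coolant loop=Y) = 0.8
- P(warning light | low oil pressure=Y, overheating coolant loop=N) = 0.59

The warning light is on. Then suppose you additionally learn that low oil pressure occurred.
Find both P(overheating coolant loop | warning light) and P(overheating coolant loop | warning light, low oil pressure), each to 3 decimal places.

P(overheating coolant loop | warning light) ≈ 0.188; P(overheating coolant loop | warning light, low oil pressure) ≈ 0.081

Sum P(warning light|·) weighted by the priors over the 4 (low oil pressure, overheating coolant loop) configurations:
  P(warning light) = 0.01*0.706*0.939 + 0.58*0.706*0.061 + 0.59*0.294*0.939 + 0.8*0.294*0.061
        = 0.006629 + 0.024978 + 0.162879 + 0.014347 = 0.208833
Keeping only the overheating coolant loop-present terms gives 0.039325, so
  P(overheating coolant loop | warning light) = 0.039325 / 0.208833 ≈ 0.188

Now also conditioning on low oil pressure=true:
For the numerator, keep only overheating coolant loop=true terms: 0.8×0.061 = 0.048800
The normalizing constant is 0.59×0.939 + 0.8×0.061 = 0.602810
P(overheating coolant loop | warning light, low oil pressure) = 0.048800/0.602810 ≈ 0.081
This is intercausal reasoning (explaining away): once low oil pressure accounts for the warning light, overheating coolant loop becomes less likely.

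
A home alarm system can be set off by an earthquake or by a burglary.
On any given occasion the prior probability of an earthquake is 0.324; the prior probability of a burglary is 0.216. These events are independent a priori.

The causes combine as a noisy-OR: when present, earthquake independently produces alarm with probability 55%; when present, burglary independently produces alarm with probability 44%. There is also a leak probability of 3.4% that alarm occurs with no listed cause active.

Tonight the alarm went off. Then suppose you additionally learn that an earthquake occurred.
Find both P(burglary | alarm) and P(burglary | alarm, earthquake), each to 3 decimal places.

P(burglary | alarm) ≈ 0.426; P(burglary | alarm, earthquake) ≈ 0.269

Under noisy-OR, P(alarm | causes) = 1 − (1−0.034)·∏(1−qᵢ) over the active causes.
Enumerate the 4 (earthquake, burglary) configurations and weight by the priors:
  P(alarm) = 0.034·0.676·0.784 + 0.45904·0.676·0.216 + 0.5653·0.324·0.784 + 0.756568·0.324·0.216
        = 0.018019 + 0.067027 + 0.143595 + 0.052948 = 0.281589
Configurations with burglary contribute 0.119975, so
  P(burglary | alarm) = 0.119975 / 0.281589 ≈ 0.426

Now also conditioning on earthquake=true:
For the numerator, keep only burglary=true terms: 0.756568·0.216 = 0.163419
The normalizing constant is 0.5653·0.784 + 0.756568·0.216 = 0.606614
Posterior = 0.163419 / 0.606614 ≈ 0.269
The drop from 0.426 to 0.269 is the explaining-away (discounting) effect.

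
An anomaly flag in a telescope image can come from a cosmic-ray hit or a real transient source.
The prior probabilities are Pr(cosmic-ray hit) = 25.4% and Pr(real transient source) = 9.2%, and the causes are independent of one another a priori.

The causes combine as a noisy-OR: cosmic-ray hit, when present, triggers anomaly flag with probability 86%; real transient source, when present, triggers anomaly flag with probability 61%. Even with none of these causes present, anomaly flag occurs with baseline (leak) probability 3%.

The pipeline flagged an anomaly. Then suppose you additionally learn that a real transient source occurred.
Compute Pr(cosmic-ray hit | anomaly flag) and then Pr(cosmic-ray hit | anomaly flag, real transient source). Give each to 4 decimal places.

Under noisy-OR, P(anomaly flag | causes) = 1 − (1−0.03)·∏(1−qᵢ) over the active causes.
Sum P(anomaly flag|·) weighted by the priors over the 4 (cosmic-ray hit, real transient source) configurations:
  P(anomaly flag) = 0.03×0.746×0.908 + 0.6217×0.746×0.092 + 0.8642×0.254×0.908 + 0.947038×0.254×0.092
        = 0.020321 + 0.042669 + 0.199312 + 0.022130 = 0.284432
Configurations with cosmic-ray hit contribute 0.221442, so
  P(cosmic-ray hit | anomaly flag) = 0.221442 / 0.284432 ≈ 0.7785

Now also conditioning on real transient source=true:
P(anomaly flag | real transient source) = 0.6217×0.746 + 0.947038×0.254 = 0.463788 + 0.240548 = 0.704336
The cosmic-ray hit-present share is 0.947038×0.254 = 0.240548.
P(cosmic-ray hit | anomaly flag, real transient source) = 0.240548 / 0.704336 ≈ 0.3415
This is intercausal reasoning (explaining away): once real transient source accounts for the anomaly flag, cosmic-ray hit becomes less likely.

Pr(cosmic-ray hit | anomaly flag) ≈ 0.7785; Pr(cosmic-ray hit | anomaly flag, real transient source) ≈ 0.3415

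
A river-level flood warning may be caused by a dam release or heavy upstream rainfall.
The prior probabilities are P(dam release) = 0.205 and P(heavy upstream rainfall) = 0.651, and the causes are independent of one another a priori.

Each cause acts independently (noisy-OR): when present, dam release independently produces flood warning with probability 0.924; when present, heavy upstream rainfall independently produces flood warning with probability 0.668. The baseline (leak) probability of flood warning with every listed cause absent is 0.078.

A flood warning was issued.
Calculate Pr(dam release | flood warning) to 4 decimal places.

Pr(dam release | flood warning) ≈ 0.3408

Under noisy-OR, P(flood warning | causes) = 1 − (1−0.078)·∏(1−qᵢ) over the active causes.
P(flood warning) = 0.078×0.795×0.349 + 0.693896×0.795×0.651 + 0.929928×0.205×0.349 + 0.976736×0.205×0.651 = 0.021641 + 0.359122 + 0.066532 + 0.130350 = 0.577645
Restricting to configurations with dam release present: 0.066532 + 0.130350 = 0.196882.
So P(dam release | flood warning) = 0.196882/0.577645 ≈ 0.3408.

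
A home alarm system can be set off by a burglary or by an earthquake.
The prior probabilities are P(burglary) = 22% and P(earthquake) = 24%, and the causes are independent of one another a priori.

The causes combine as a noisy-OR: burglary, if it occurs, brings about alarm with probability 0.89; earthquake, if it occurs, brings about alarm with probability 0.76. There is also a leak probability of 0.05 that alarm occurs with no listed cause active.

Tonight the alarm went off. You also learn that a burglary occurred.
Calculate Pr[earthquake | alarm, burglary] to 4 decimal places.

Under noisy-OR, P(alarm | causes) = 1 − (1−0.05)·∏(1−qᵢ) over the active causes.
By total probability over both values of earthquake:
  P(alarm | burglary) = 0.8955*0.76 + 0.97492*0.24
        = 0.680580 + 0.233981 = 0.914561
The terms with earthquake present sum to 0.233981, so
  P(earthquake | alarm, burglary) = 0.233981 / 0.914561 ≈ 0.2558

Pr[earthquake | alarm, burglary] ≈ 0.2558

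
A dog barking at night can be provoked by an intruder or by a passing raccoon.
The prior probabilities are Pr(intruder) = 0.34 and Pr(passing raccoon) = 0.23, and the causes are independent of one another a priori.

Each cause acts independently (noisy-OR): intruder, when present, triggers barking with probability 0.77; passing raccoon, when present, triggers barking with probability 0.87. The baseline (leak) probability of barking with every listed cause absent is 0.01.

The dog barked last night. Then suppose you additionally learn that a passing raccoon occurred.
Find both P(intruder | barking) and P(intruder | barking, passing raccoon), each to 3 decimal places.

P(intruder | barking) ≈ 0.669; P(intruder | barking, passing raccoon) ≈ 0.365

Under noisy-OR, P(barking | causes) = 1 − (1−0.01)·∏(1−qᵢ) over the active causes.
P(barking) = 0.01·0.66·0.77 + 0.8713·0.66·0.23 + 0.7723·0.34·0.77 + 0.970399·0.34·0.23 = 0.005082 + 0.132263 + 0.202188 + 0.075885 = 0.415418
Of this, 0.278073 comes from 0.202188 + 0.075885 (the intruder=true cases).
So P(intruder | barking) = 0.278073/0.415418 ≈ 0.669.

With the extra evidence:
For the numerator, keep only intruder=true terms: 0.970399*0.34 = 0.329936
Normalizer over all consistent configurations: 0.8713*0.66 + 0.970399*0.34 = 0.904994
Posterior = 0.329936 / 0.904994 ≈ 0.365
Conditioning on passing raccoon lowers the posterior on intruder: the classic explaining-away effect in a common-effect structure.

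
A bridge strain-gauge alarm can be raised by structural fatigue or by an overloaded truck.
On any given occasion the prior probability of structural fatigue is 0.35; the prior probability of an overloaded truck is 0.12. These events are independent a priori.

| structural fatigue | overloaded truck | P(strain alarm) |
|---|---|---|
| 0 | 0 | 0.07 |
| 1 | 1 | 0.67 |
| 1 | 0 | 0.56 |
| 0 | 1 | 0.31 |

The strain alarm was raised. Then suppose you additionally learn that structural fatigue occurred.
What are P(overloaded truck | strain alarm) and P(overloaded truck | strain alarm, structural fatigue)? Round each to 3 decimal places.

P(overloaded truck | strain alarm) ≈ 0.198; P(overloaded truck | strain alarm, structural fatigue) ≈ 0.140

P(strain alarm) = 0.07·0.65·0.88 + 0.31·0.65·0.12 + 0.56·0.35·0.88 + 0.67·0.35·0.12 = 0.040040 + 0.024180 + 0.172480 + 0.028140 = 0.264840
Of this, 0.052320 comes from 0.024180 + 0.028140 (the overloaded truck=true cases).
So P(overloaded truck | strain alarm) = 0.052320/0.264840 ≈ 0.198.

Now also conditioning on structural fatigue=true:
Weight on overloaded truck=true, given the evidence: 0.67×0.12 = 0.080400
Denominator P(strain alarm | structural fatigue): 0.56×0.88 + 0.67×0.12 = 0.573200
Posterior = 0.080400 / 0.573200 ≈ 0.140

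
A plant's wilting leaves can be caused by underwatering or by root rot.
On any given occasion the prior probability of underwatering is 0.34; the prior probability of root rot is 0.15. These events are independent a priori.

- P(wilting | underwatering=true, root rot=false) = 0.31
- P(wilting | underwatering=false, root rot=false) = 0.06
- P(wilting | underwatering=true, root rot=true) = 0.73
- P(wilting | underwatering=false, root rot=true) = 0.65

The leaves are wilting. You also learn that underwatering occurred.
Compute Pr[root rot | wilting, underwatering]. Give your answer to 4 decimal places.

P(wilting | underwatering) = 0.31×0.85 + 0.73×0.15 = 0.263500 + 0.109500 = 0.373000
Restricting to configurations with root rot present: 0.73×0.15 = 0.109500.
Hence the posterior is 0.109500/0.373000 ≈ 0.2936.

Pr[root rot | wilting, underwatering] ≈ 0.2936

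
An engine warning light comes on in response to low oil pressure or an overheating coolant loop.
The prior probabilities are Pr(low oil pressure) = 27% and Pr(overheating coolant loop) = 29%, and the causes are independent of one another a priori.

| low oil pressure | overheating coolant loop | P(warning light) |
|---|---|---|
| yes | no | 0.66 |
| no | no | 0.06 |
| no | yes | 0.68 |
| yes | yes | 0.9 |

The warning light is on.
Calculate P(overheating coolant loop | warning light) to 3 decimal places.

P(overheating coolant loop | warning light) ≈ 0.576

Sum P(warning light|·) weighted by the priors over the 4 (low oil pressure, overheating coolant loop) configurations:
  P(warning light) = 0.06*0.73*0.71 + 0.68*0.73*0.29 + 0.66*0.27*0.71 + 0.9*0.27*0.29
        = 0.031098 + 0.143956 + 0.126522 + 0.070470 = 0.372046
Configurations with overheating coolant loop contribute 0.214426, so
  P(overheating coolant loop | warning light) = 0.214426 / 0.372046 ≈ 0.576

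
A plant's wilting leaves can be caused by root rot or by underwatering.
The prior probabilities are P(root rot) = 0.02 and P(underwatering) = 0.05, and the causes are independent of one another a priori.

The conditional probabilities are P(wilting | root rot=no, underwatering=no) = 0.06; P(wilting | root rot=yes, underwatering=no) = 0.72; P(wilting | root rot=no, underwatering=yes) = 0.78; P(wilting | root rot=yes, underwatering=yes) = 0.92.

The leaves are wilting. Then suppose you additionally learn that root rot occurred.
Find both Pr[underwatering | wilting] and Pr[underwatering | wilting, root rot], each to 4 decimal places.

Pr[underwatering | wilting] ≈ 0.3601; Pr[underwatering | wilting, root rot] ≈ 0.0630

Weight on underwatering=true, given the evidence: 0.038220 + 0.000920 = 0.039140
Denominator P(wilting): 0.06·0.98·0.95 + 0.78·0.98·0.05 + 0.72·0.02·0.95 + 0.92·0.02·0.05 = 0.108680
Posterior = 0.039140 / 0.108680 ≈ 0.3601

With the extra evidence:
Enumerate both values of underwatering and weight by the priors:
  P(wilting | root rot) = 0.72×0.95 + 0.92×0.05
        = 0.684000 + 0.046000 = 0.730000
Keeping only the underwatering-present terms gives 0.046000, so
  P(underwatering | wilting, root rot) = 0.046000 / 0.730000 ≈ 0.0630
— root rot explains away the evidence for underwatering.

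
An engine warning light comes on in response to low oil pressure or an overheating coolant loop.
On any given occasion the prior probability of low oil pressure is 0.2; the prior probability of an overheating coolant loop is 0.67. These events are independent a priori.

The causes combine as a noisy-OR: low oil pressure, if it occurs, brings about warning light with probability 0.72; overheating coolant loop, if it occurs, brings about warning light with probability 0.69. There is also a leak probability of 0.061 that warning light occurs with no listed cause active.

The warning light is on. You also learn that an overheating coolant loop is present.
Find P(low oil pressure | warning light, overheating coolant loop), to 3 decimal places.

P(low oil pressure | warning light, overheating coolant loop) ≈ 0.245

Under noisy-OR, P(warning light | causes) = 1 − (1−0.061)·∏(1−qᵢ) over the active causes.
P(warning light | overheating coolant loop) = 0.70891*0.8 + 0.918495*0.2 = 0.567128 + 0.183699 = 0.750827
Restricting to configurations with low oil pressure present: 0.918495*0.2 = 0.183699.
Hence the posterior is 0.183699/0.750827 ≈ 0.245.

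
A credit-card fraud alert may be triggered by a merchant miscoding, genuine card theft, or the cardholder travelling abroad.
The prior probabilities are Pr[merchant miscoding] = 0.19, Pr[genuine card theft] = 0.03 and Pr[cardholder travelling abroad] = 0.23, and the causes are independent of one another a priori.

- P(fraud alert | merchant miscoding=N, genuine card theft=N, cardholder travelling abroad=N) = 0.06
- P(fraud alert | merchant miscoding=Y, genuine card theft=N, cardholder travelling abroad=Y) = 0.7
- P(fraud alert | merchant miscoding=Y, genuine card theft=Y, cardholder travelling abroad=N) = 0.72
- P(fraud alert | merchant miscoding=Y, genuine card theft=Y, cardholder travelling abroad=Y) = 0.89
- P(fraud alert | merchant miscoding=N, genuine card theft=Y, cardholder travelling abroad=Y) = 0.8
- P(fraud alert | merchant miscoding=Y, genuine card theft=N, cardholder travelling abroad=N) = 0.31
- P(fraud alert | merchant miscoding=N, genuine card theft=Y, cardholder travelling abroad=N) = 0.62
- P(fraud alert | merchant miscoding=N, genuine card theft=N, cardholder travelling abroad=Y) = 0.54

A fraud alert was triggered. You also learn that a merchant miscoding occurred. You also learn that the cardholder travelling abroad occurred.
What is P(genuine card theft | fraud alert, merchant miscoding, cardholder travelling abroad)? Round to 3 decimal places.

Weight on genuine card theft=true, given the evidence: 0.89·0.03 = 0.026700
Normalizer over all consistent configurations: 0.7·0.97 + 0.89·0.03 = 0.705700
P(genuine card theft | fraud alert, merchant miscoding, cardholder travelling abroad) = 0.026700/0.705700 ≈ 0.038

P(genuine card theft | fraud alert, merchant miscoding, cardholder travelling abroad) ≈ 0.038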